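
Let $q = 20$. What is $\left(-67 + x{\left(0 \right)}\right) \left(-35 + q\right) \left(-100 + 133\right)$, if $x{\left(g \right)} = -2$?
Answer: $34155$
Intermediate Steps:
$\left(-67 + x{\left(0 \right)}\right) \left(-35 + q\right) \left(-100 + 133\right) = \left(-67 - 2\right) \left(-35 + 20\right) \left(-100 + 133\right) = \left(-69\right) \left(-15\right) 33 = 1035 \cdot 33 = 34155$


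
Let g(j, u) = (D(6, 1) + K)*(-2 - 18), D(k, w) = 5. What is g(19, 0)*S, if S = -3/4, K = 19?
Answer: 360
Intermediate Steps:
S = -¾ (S = -3*¼ = -¾ ≈ -0.75000)
g(j, u) = -480 (g(j, u) = (5 + 19)*(-2 - 18) = 24*(-20) = -480)
g(19, 0)*S = -480*(-¾) = 360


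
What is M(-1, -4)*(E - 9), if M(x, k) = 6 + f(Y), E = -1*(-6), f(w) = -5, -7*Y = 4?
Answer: -3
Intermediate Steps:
Y = -4/7 (Y = -⅐*4 = -4/7 ≈ -0.57143)
E = 6
M(x, k) = 1 (M(x, k) = 6 - 5 = 1)
M(-1, -4)*(E - 9) = 1*(6 - 9) = 1*(-3) = -3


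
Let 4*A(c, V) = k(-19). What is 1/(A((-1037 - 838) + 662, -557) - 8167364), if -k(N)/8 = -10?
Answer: -1/8167344 ≈ -1.2244e-7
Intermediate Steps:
k(N) = 80 (k(N) = -8*(-10) = 80)
A(c, V) = 20 (A(c, V) = (¼)*80 = 20)
1/(A((-1037 - 838) + 662, -557) - 8167364) = 1/(20 - 8167364) = 1/(-8167344) = -1/8167344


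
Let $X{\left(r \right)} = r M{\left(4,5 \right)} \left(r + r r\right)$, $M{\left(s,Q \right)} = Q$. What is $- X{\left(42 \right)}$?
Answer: $-379260$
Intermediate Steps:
$X{\left(r \right)} = 5 r \left(r + r^{2}\right)$ ($X{\left(r \right)} = r 5 \left(r + r r\right) = 5 r \left(r + r^{2}\right)$)
$- X{\left(42 \right)} = - 5 \cdot 42^{2} \left(1 + 42\right) = - 5 \cdot 1764 \cdot 43 = \left(-1\right) 379260 = -379260$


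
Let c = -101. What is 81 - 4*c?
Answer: 485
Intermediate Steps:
81 - 4*c = 81 - 4*(-101) = 81 + 404 = 485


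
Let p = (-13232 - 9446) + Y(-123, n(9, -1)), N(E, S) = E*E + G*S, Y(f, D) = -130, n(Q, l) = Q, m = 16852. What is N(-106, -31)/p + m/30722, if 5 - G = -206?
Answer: 120060313/350353688 ≈ 0.34268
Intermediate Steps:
G = 211 (G = 5 - 1*(-206) = 5 + 206 = 211)
N(E, S) = E² + 211*S (N(E, S) = E*E + 211*S = E² + 211*S)
p = -22808 (p = (-13232 - 9446) - 130 = -22678 - 130 = -22808)
N(-106, -31)/p + m/30722 = ((-106)² + 211*(-31))/(-22808) + 16852/30722 = (11236 - 6541)*(-1/22808) + 16852*(1/30722) = 4695*(-1/22808) + 8426/15361 = -4695/22808 + 8426/15361 = 120060313/350353688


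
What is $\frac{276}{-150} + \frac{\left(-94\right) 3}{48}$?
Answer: $- \frac{1543}{200} \approx -7.715$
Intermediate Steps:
$\frac{276}{-150} + \frac{\left(-94\right) 3}{48} = 276 \left(- \frac{1}{150}\right) - \frac{47}{8} = - \frac{46}{25} - \frac{47}{8} = - \frac{1543}{200}$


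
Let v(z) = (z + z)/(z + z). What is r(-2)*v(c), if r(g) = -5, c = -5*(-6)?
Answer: -5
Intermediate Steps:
c = 30
v(z) = 1 (v(z) = (2*z)/((2*z)) = (2*z)*(1/(2*z)) = 1)
r(-2)*v(c) = -5*1 = -5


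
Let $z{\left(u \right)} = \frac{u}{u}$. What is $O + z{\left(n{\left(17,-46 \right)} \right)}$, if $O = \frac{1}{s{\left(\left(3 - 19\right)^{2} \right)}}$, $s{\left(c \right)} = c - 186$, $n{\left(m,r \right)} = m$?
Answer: $\frac{71}{70} \approx 1.0143$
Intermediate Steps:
$z{\left(u \right)} = 1$
$s{\left(c \right)} = -186 + c$
$O = \frac{1}{70}$ ($O = \frac{1}{-186 + \left(3 - 19\right)^{2}} = \frac{1}{-186 + \left(-16\right)^{2}} = \frac{1}{-186 + 256} = \frac{1}{70} \approx 0.014286$)
$O + z{\left(n{\left(17,-46 \right)} \right)} = \frac{1}{70} + 1 = \frac{71}{70}$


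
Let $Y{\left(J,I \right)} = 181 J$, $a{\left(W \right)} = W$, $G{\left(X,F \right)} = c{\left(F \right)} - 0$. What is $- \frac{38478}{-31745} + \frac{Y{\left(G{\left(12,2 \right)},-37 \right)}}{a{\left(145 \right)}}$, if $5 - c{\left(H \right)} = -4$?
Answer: $\frac{11458383}{920605} \approx 12.447$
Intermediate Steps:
$c{\left(H \right)} = 9$ ($c{\left(H \right)} = 5 - -4 = 5 + 4 = 9$)
$G{\left(X,F \right)} = 9$ ($G{\left(X,F \right)} = 9 - 0 = 9 + 0 = 9$)
$- \frac{38478}{-31745} + \frac{Y{\left(G{\left(12,2 \right)},-37 \right)}}{a{\left(145 \right)}} = - \frac{38478}{-31745} + \frac{181 \cdot 9}{145} = \left(-38478\right) \left(- \frac{1}{31745}\right) + 1629 \cdot \frac{1}{145} = \frac{38478}{31745} + \frac{1629}{145} = \frac{11458383}{920605}$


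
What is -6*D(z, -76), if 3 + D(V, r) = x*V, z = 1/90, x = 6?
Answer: 88/5 ≈ 17.600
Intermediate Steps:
z = 1/90 ≈ 0.011111
D(V, r) = -3 + 6*V
-6*D(z, -76) = -6*(-3 + 6*(1/90)) = -6*(-3 + 1/15) = -6*(-44/15) = 88/5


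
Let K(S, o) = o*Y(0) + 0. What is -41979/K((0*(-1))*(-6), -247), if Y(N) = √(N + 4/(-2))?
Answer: -41979*I*√2/494 ≈ -120.18*I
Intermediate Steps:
Y(N) = √(-2 + N) (Y(N) = √(N + 4*(-½)) = √(N - 2) = √(-2 + N))
K(S, o) = I*o*√2 (K(S, o) = o*√(-2 + 0) + 0 = o*√(-2) + 0 = o*(I*√2) + 0 = I*o*√2 + 0 = I*o*√2)
-41979/K((0*(-1))*(-6), -247) = -41979*I*√2/494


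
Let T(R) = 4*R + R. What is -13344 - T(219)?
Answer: -14439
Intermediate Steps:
T(R) = 5*R
-13344 - T(219) = -13344 - 5*219 = -13344 - 1*1095 = -13344 - 1095 = -14439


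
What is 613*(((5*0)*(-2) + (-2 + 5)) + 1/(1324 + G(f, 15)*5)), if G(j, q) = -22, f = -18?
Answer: 2233159/1214 ≈ 1839.5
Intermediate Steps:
613*(((5*0)*(-2) + (-2 + 5)) + 1/(1324 + G(f, 15)*5)) = 613*(((5*0)*(-2) + (-2 + 5)) + 1/(1324 - 22*5)) = 613*((0*(-2) + 3) + 1/(1324 - 110)) = 613*((0 + 3) + 1/1214) = 613*(3 + 1/1214) = 613*(3643/1214) = 2233159/1214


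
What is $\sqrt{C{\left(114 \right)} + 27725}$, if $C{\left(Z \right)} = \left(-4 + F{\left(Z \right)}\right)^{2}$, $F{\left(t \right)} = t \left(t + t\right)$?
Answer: $\sqrt{675403869} \approx 25989.0$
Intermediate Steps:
$F{\left(t \right)} = 2 t^{2}$ ($F{\left(t \right)} = t 2 t = 2 t^{2}$)
$C{\left(Z \right)} = \left(-4 + 2 Z^{2}\right)^{2}$
$\sqrt{C{\left(114 \right)} + 27725} = \sqrt{4 \left(-2 + 114^{2}\right)^{2} + 27725} = \sqrt{4 \left(-2 + 12996\right)^{2} + 27725} = \sqrt{4 \cdot 12994^{2} + 27725} = \sqrt{4 \cdot 168844036 + 27725} = \sqrt{675376144 + 27725} = \sqrt{675403869}$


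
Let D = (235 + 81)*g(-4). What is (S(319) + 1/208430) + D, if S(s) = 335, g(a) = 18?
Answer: 1255373891/208430 ≈ 6023.0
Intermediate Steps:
D = 5688 (D = (235 + 81)*18 = 316*18 = 5688)
(S(319) + 1/208430) + D = (335 + 1/208430) + 5688 = 69824051/208430 + 5688 = 1255373891/208430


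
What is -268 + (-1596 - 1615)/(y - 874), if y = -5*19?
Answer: -13499/51 ≈ -264.69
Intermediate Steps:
y = -95
-268 + (-1596 - 1615)/(y - 874) = -268 + (-1596 - 1615)/(-95 - 874) = -268 - 3211/(-969) = -268 - 3211*(-1/969) = -268 + 169/51 = -13499/51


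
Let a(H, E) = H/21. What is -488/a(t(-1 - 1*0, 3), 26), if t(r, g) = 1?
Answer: -10248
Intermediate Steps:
a(H, E) = H/21 (a(H, E) = H*(1/21) = H/21)
-488/a(t(-1 - 1*0, 3), 26) = -488/((1/21)*1) = -488/1/21 = -488*21 = -10248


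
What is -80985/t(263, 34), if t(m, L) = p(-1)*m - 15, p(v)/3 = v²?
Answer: -26995/258 ≈ -104.63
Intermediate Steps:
p(v) = 3*v²
t(m, L) = -15 + 3*m (t(m, L) = (3*(-1)²)*m - 15 = (3*1)*m - 15 = 3*m - 15 = -15 + 3*m)
-80985/t(263, 34) = -80985/(-15 + 3*263) = -80985/(-15 + 789) = -80985/774 = -80985*1/774 = -26995/258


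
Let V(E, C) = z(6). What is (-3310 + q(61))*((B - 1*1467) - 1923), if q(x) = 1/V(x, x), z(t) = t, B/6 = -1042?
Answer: 31913413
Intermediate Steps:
B = -6252 (B = 6*(-1042) = -6252)
V(E, C) = 6
q(x) = 1/6
(-3310 + q(61))*((B - 1*1467) - 1923) = (-3310 + 1/6)*((-6252 - 1*1467) - 1923) = -19859*((-6252 - 1467) - 1923)/6 = -19859*(-7719 - 1923)/6 = -19859/6*(-9642) = 31913413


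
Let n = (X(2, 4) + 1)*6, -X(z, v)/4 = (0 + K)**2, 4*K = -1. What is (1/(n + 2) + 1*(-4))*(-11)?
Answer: 550/13 ≈ 42.308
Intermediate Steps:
K = -1/4 (K = (1/4)*(-1) = -1/4 ≈ -0.25000)
X(z, v) = -1/4 (X(z, v) = -4*(0 - 1/4)**2 = -4*(-1/4)**2 = -4*1/16 = -1/4)
n = 9/2 (n = (-1/4 + 1)*6 = (3/4)*6 = 9/2 ≈ 4.5000)
(1/(n + 2) + 1*(-4))*(-11) = (1/(9/2 + 2) + 1*(-4))*(-11) = (1/(13/2) - 4)*(-11) = (2/13 - 4)*(-11) = -50/13*(-11) = 550/13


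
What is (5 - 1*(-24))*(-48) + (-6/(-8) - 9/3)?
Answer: -5577/4 ≈ -1394.3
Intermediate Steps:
(5 - 1*(-24))*(-48) + (-6/(-8) - 9/3) = (5 + 24)*(-48) + (-6*(-⅛) - 9*⅓) = 29*(-48) + (¾ - 3) = -1392 - 9/4 = -5577/4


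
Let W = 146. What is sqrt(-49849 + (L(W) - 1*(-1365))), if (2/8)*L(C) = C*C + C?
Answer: 2*sqrt(9341) ≈ 193.30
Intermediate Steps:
L(C) = 4*C + 4*C**2 (L(C) = 4*(C*C + C) = 4*(C**2 + C) = 4*(C + C**2) = 4*C + 4*C**2)
sqrt(-49849 + (L(W) - 1*(-1365))) = sqrt(-49849 + (4*146*(1 + 146) - 1*(-1365))) = sqrt(-49849 + (4*146*147 + 1365)) = sqrt(-49849 + (85848 + 1365)) = sqrt(-49849 + 87213) = sqrt(37364) = 2*sqrt(9341)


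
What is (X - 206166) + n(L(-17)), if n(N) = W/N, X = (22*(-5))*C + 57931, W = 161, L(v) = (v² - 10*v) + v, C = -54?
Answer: -62894229/442 ≈ -1.4229e+5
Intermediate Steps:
L(v) = v² - 9*v
X = 63871 (X = (22*(-5))*(-54) + 57931 = -110*(-54) + 57931 = 5940 + 57931 = 63871)
n(N) = 161/N
(X - 206166) + n(L(-17)) = (63871 - 206166) + 161/((-17*(-9 - 17))) = -142295 + 161/((-17*(-26))) = -142295 + 161/442 = -62894229/442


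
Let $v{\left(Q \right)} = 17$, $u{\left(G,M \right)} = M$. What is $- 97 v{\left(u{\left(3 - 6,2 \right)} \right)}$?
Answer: $-1649$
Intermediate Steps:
$- 97 v{\left(u{\left(3 - 6,2 \right)} \right)} = \left(-97\right) 17 = -1649$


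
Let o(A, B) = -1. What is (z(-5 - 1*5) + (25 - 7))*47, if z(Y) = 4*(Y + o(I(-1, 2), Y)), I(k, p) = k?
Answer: -1222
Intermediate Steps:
z(Y) = -4 + 4*Y (z(Y) = 4*(Y - 1) = 4*(-1 + Y) = -4 + 4*Y)
(z(-5 - 1*5) + (25 - 7))*47 = ((-4 + 4*(-5 - 1*5)) + (25 - 7))*47 = ((-4 + 4*(-5 - 5)) + 18)*47 = ((-4 + 4*(-10)) + 18)*47 = ((-4 - 40) + 18)*47 = (-44 + 18)*47 = -26*47 = -1222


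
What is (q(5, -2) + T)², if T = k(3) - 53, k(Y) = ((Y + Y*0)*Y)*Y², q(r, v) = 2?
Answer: 900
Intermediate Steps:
k(Y) = Y⁴ (k(Y) = ((Y + 0)*Y)*Y² = (Y*Y)*Y² = Y²*Y² = Y⁴)
T = 28 (T = 3⁴ - 53 = 81 - 53 = 28)
(q(5, -2) + T)² = (2 + 28)² = 30² = 900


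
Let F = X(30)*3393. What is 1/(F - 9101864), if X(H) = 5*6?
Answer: -1/9000074 ≈ -1.1111e-7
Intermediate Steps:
X(H) = 30
F = 101790 (F = 30*3393 = 101790)
1/(F - 9101864) = 1/(101790 - 9101864) = 1/(-9000074) = -1/9000074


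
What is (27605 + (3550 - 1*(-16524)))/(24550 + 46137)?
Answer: 47679/70687 ≈ 0.67451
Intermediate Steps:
(27605 + (3550 - 1*(-16524)))/(24550 + 46137) = (27605 + (3550 + 16524))/70687 = (27605 + 20074)*(1/70687) = 47679*(1/70687) = 47679/70687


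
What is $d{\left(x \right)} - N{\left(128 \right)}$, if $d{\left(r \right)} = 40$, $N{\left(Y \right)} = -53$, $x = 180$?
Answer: $93$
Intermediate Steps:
$d{\left(x \right)} - N{\left(128 \right)} = 40 - -53 = 40 + 53 = 93$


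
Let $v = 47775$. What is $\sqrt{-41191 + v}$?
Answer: $2 \sqrt{1646} \approx 81.142$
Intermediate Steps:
$\sqrt{-41191 + v} = \sqrt{-41191 + 47775} = \sqrt{6584} = 2 \sqrt{1646}$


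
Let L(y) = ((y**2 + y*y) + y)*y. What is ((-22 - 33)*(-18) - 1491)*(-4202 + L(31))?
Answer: -28226841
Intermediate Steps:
L(y) = y*(y + 2*y**2) (L(y) = ((y**2 + y**2) + y)*y = (2*y**2 + y)*y = (y + 2*y**2)*y = y*(y + 2*y**2))
((-22 - 33)*(-18) - 1491)*(-4202 + L(31)) = ((-22 - 33)*(-18) - 1491)*(-4202 + 31**2*(1 + 2*31)) = (-55*(-18) - 1491)*(-4202 + 961*(1 + 62)) = (990 - 1491)*(-4202 + 961*63) = -501*(-4202 + 60543) = -501*56341 = -28226841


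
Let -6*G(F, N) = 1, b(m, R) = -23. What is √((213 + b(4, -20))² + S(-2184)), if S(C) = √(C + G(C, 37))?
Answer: √(1299600 + 6*I*√78630)/6 ≈ 190.0 + 0.12299*I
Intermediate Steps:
G(F, N) = -⅙ (G(F, N) = -⅙*1 = -⅙)
S(C) = √(-⅙ + C) (S(C) = √(C - ⅙) = √(-⅙ + C))
√((213 + b(4, -20))² + S(-2184)) = √((213 - 23)² + √(-6 + 36*(-2184))/6) = √(190² + √(-6 - 78624)/6) = √(36100 + √(-78630)/6) = √(36100 + (I*√78630)/6) = √(36100 + I*√78630/6)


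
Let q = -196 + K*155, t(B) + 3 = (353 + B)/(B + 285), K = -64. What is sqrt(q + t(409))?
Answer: 8*I*sqrt(19035726)/347 ≈ 100.59*I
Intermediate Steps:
t(B) = -3 + (353 + B)/(285 + B) (t(B) = -3 + (353 + B)/(B + 285) = -3 + (353 + B)/(285 + B))
q = -10116 (q = -196 - 64*155 = -196 - 9920 = -10116)
sqrt(q + t(409)) = sqrt(-10116 + 2*(-251 - 1*409)/(285 + 409)) = sqrt(-10116 + 2*(-251 - 409)/694) = sqrt(-10116 + 2*(1/694)*(-660)) = sqrt(-10116 - 660/347) = sqrt(-3510912/347) = 8*I*sqrt(19035726)/347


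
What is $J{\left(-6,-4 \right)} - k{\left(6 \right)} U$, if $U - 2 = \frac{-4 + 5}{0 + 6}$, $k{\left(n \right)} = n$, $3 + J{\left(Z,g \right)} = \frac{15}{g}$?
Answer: $\frac{351}{4} \approx 87.75$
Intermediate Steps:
$J{\left(Z,g \right)} = -3 + \frac{15}{g}$
$U = \frac{13}{6}$ ($U = 2 + \frac{-4 + 5}{0 + 6} = 2 + 1 \cdot \frac{1}{6} = 2 + \frac{1}{6} = \frac{13}{6} \approx 2.1667$)
$J{\left(-6,-4 \right)} - k{\left(6 \right)} U = \left(-3 + \frac{15}{-4}\right) \left(-1\right) 6 \cdot \frac{13}{6} = \left(-3 + 15 \left(- \frac{1}{4}\right)\right) \left(\left(-6\right) \frac{13}{6}\right) = \left(-3 - \frac{15}{4}\right) \left(-13\right) = \left(- \frac{27}{4}\right) \left(-13\right) = \frac{351}{4}$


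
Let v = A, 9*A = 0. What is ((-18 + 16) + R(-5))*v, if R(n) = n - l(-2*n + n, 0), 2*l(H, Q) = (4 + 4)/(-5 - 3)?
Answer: 0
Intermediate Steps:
A = 0 (A = (⅑)*0 = 0)
v = 0
l(H, Q) = -½ (l(H, Q) = ((4 + 4)/(-5 - 3))/2 = (8/(-8))/2 = (8*(-⅛))/2 = (½)*(-1) = -½)
R(n) = ½ + n (R(n) = n - 1*(-½) = n + ½ = ½ + n)
((-18 + 16) + R(-5))*v = ((-18 + 16) + (½ - 5))*0 = (-2 - 9/2)*0 = -13/2*0 = 0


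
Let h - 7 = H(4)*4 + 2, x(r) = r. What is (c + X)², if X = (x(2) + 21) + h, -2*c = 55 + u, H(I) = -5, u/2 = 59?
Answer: 22201/4 ≈ 5550.3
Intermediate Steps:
u = 118 (u = 2*59 = 118)
c = -173/2 (c = -(55 + 118)/2 = -½*173 = -173/2 ≈ -86.500)
h = -11 (h = 7 + (-5*4 + 2) = 7 + (-20 + 2) = 7 - 18 = -11)
X = 12 (X = (2 + 21) - 11 = 23 - 11 = 12)
(c + X)² = (-173/2 + 12)² = (-149/2)² = 22201/4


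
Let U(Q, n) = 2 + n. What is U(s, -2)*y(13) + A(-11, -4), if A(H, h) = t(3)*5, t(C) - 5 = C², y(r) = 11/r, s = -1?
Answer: 70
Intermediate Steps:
t(C) = 5 + C²
A(H, h) = 70 (A(H, h) = (5 + 3²)*5 = (5 + 9)*5 = 14*5 = 70)
U(s, -2)*y(13) + A(-11, -4) = (2 - 2)*(11/13) + 70 = 0*(11*(1/13)) + 70 = 0*(11/13) + 70 = 0 + 70 = 70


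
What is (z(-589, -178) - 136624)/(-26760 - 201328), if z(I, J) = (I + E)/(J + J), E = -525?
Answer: 24318515/40599664 ≈ 0.59898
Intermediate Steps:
z(I, J) = (-525 + I)/(2*J) (z(I, J) = (I - 525)/(J + J) = (-525 + I)/((2*J)) = (-525 + I)*(1/(2*J)) = (-525 + I)/(2*J))
(z(-589, -178) - 136624)/(-26760 - 201328) = ((½)*(-525 - 589)/(-178) - 136624)/(-26760 - 201328) = ((½)*(-1/178)*(-1114) - 136624)/(-228088) = (557/178 - 136624)*(-1/228088) = -24318515/178*(-1/228088) = 24318515/40599664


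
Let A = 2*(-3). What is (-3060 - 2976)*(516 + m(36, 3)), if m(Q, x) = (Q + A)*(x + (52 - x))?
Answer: -12530736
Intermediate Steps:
A = -6
m(Q, x) = -312 + 52*Q (m(Q, x) = (Q - 6)*(x + (52 - x)) = (-6 + Q)*52 = -312 + 52*Q)
(-3060 - 2976)*(516 + m(36, 3)) = (-3060 - 2976)*(516 + (-312 + 52*36)) = -6036*(516 + (-312 + 1872)) = -6036*(516 + 1560) = -6036*2076 = -12530736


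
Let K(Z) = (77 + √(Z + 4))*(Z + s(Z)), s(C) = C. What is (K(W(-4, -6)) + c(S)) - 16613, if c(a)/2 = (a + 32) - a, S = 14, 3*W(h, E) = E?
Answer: -16857 - 4*√2 ≈ -16863.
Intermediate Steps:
W(h, E) = E/3
K(Z) = 2*Z*(77 + √(4 + Z)) (K(Z) = (77 + √(Z + 4))*(Z + Z) = (77 + √(4 + Z))*(2*Z) = 2*Z*(77 + √(4 + Z)))
c(a) = 64 (c(a) = 2*((a + 32) - a) = 2*((32 + a) - a) = 2*32 = 64)
(K(W(-4, -6)) + c(S)) - 16613 = (2*((⅓)*(-6))*(77 + √(4 + (⅓)*(-6))) + 64) - 16613 = (2*(-2)*(77 + √(4 - 2)) + 64) - 16613 = (2*(-2)*(77 + √2) + 64) - 16613 = ((-308 - 4*√2) + 64) - 16613 = (-244 - 4*√2) - 16613 = -16857 - 4*√2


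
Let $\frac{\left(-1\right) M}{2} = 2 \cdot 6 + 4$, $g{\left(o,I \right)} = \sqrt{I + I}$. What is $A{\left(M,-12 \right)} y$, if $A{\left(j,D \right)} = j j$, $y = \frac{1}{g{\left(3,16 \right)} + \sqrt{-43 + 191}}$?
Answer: $\frac{512}{\sqrt{37} + 2 \sqrt{2}} \approx 57.456$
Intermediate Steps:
$g{\left(o,I \right)} = \sqrt{2} \sqrt{I}$ ($g{\left(o,I \right)} = \sqrt{2 I} = \sqrt{2} \sqrt{I}$)
$M = -32$ ($M = - 2 \left(2 \cdot 6 + 4\right) = - 2 \left(12 + 4\right) = \left(-2\right) 16 = -32$)
$y = \frac{1}{2 \sqrt{37} + 4 \sqrt{2}}$ ($y = \frac{1}{\sqrt{2} \sqrt{16} + \sqrt{-43 + 191}} = \frac{1}{\sqrt{2} \cdot 4 + \sqrt{148}} = \frac{1}{4 \sqrt{2} + 2 \sqrt{37}} = \frac{1}{2 \sqrt{37} + 4 \sqrt{2}} \approx 0.056109$)
$A{\left(j,D \right)} = j^{2}$
$A{\left(M,-12 \right)} y = \left(-32\right)^{2} \frac{1}{2 \left(\sqrt{37} + 2 \sqrt{2}\right)} = 1024 \frac{1}{2 \left(\sqrt{37} + 2 \sqrt{2}\right)} = \frac{512}{\sqrt{37} + 2 \sqrt{2}}$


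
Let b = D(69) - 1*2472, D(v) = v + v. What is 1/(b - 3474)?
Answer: -1/5808 ≈ -0.00017218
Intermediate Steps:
D(v) = 2*v
b = -2334 (b = 2*69 - 1*2472 = 138 - 2472 = -2334)
1/(b - 3474) = 1/(-2334 - 3474) = 1/(-5808) = -1/5808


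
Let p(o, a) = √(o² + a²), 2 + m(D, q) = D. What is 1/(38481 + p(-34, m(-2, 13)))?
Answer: 38481/1480786189 - 2*√293/1480786189 ≈ 2.5964e-5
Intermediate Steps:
m(D, q) = -2 + D
p(o, a) = √(a² + o²)
1/(38481 + p(-34, m(-2, 13))) = 1/(38481 + √((-2 - 2)² + (-34)²)) = 1/(38481 + √((-4)² + 1156)) = 1/(38481 + √(16 + 1156)) = 1/(38481 + √1172) = 1/(38481 + 2*√293)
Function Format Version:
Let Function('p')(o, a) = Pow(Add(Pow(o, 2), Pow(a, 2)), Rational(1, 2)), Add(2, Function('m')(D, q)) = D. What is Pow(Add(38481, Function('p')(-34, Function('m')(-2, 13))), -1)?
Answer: Add(Rational(38481, 1480786189), Mul(Rational(-2, 1480786189), Pow(293, Rational(1, 2)))) ≈ 2.5964e-5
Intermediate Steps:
Function('m')(D, q) = Add(-2, D)
Function('p')(o, a) = Pow(Add(Pow(a, 2), Pow(o, 2)), Rational(1, 2))
Pow(Add(38481, Function('p')(-34, Function('m')(-2, 13))), -1) = Pow(Add(38481, Pow(Add(Pow(Add(-2, -2), 2), Pow(-34, 2)), Rational(1, 2))), -1) = Pow(Add(38481, Pow(Add(Pow(-4, 2), 1156), Rational(1, 2))), -1) = Pow(Add(38481, Pow(Add(16, 1156), Rational(1, 2))), -1) = Pow(Add(38481, Pow(1172, Rational(1, 2))), -1) = Pow(Add(38481, Mul(2, Pow(293, Rational(1, 2)))), -1)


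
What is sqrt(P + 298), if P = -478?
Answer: 6*I*sqrt(5) ≈ 13.416*I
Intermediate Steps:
sqrt(P + 298) = sqrt(-478 + 298) = sqrt(-180) = 6*I*sqrt(5)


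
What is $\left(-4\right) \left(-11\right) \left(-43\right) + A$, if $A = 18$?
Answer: $-1874$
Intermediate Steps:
$\left(-4\right) \left(-11\right) \left(-43\right) + A = \left(-4\right) \left(-11\right) \left(-43\right) + 18 = 44 \left(-43\right) + 18 = -1892 + 18 = -1874$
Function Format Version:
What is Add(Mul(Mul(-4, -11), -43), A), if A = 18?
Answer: -1874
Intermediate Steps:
Add(Mul(Mul(-4, -11), -43), A) = Add(Mul(Mul(-4, -11), -43), 18) = Add(Mul(44, -43), 18) = Add(-1892, 18) = -1874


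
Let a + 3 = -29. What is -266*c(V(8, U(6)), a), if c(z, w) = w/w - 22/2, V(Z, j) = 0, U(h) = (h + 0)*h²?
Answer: 2660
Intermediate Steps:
U(h) = h³ (U(h) = h*h² = h³)
a = -32 (a = -3 - 29 = -32)
c(z, w) = -10 (c(z, w) = 1 - 22*½ = 1 - 11 = -10)
-266*c(V(8, U(6)), a) = -266*(-10) = 2660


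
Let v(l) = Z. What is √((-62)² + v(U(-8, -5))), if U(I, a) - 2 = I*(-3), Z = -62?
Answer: √3782 ≈ 61.498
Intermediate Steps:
U(I, a) = 2 - 3*I (U(I, a) = 2 + I*(-3) = 2 - 3*I)
v(l) = -62
√((-62)² + v(U(-8, -5))) = √((-62)² - 62) = √(3844 - 62) = √3782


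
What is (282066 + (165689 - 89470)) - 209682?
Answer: 148603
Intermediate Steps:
(282066 + (165689 - 89470)) - 209682 = (282066 + 76219) - 209682 = 358285 - 209682 = 148603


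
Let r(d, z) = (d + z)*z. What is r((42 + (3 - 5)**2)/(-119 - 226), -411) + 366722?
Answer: 2678489/5 ≈ 5.3570e+5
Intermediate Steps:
r(d, z) = z*(d + z)
r((42 + (3 - 5)**2)/(-119 - 226), -411) + 366722 = -411*((42 + (3 - 5)**2)/(-119 - 226) - 411) + 366722 = -411*((42 + (-2)**2)/(-345) - 411) + 366722 = -411*((42 + 4)*(-1/345) - 411) + 366722 = -411*(46*(-1/345) - 411) + 366722 = -411*(-2/15 - 411) + 366722 = -411*(-6167/15) + 366722 = 844879/5 + 366722 = 2678489/5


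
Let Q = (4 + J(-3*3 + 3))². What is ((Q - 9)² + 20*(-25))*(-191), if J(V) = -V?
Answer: -1486171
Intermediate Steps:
Q = 100 (Q = (4 - (-3*3 + 3))² = (4 - (-9 + 3))² = (4 - 1*(-6))² = (4 + 6)² = 10² = 100)
((Q - 9)² + 20*(-25))*(-191) = ((100 - 9)² + 20*(-25))*(-191) = (91² - 500)*(-191) = (8281 - 500)*(-191) = 7781*(-191) = -1486171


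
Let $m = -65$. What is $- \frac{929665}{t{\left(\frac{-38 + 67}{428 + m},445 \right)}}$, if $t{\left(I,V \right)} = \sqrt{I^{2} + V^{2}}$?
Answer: $- \frac{337468395 \sqrt{26093557066}}{26093557066} \approx -2089.1$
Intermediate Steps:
$- \frac{929665}{t{\left(\frac{-38 + 67}{428 + m},445 \right)}} = - \frac{929665}{\sqrt{\left(\frac{-38 + 67}{428 - 65}\right)^{2} + 445^{2}}} = - \frac{929665}{\sqrt{\left(\frac{29}{363}\right)^{2} + 198025}} = - \frac{929665}{\sqrt{\frac{841}{131769} + 198025}} = - \frac{929665}{\sqrt{\frac{26093557066}{131769}}} = - \frac{929665}{\frac{1}{363} \sqrt{26093557066}} = - 929665 \frac{363 \sqrt{26093557066}}{26093557066} = - \frac{337468395 \sqrt{26093557066}}{26093557066}$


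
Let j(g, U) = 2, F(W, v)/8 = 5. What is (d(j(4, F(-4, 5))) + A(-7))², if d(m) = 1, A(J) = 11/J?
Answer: 16/49 ≈ 0.32653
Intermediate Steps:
F(W, v) = 40 (F(W, v) = 8*5 = 40)
(d(j(4, F(-4, 5))) + A(-7))² = (1 + 11/(-7))² = (1 + 11*(-⅐))² = (1 - 11/7)² = (-4/7)² = 16/49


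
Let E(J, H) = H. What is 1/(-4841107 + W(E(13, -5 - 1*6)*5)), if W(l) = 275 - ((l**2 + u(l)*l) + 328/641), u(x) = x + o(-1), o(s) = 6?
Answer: -641/3106640160 ≈ -2.0633e-7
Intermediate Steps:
u(x) = 6 + x (u(x) = x + 6 = 6 + x)
W(l) = 175947/641 - l**2 - l*(6 + l) (W(l) = 275 - ((l**2 + (6 + l)*l) + 328/641) = 275 - ((l**2 + l*(6 + l)) + 328*(1/641)) = 275 - ((l**2 + l*(6 + l)) + 328/641) = 275 - (328/641 + l**2 + l*(6 + l)) = 275 + (-328/641 - l**2 - l*(6 + l)) = 175947/641 - l**2 - l*(6 + l))
1/(-4841107 + W(E(13, -5 - 1*6)*5)) = 1/(-4841107 + (175947/641 - 6*(-5 - 1*6)*5 - 2*25*(-5 - 1*6)**2)) = 1/(-4841107 + (175947/641 - 6*(-5 - 6)*5 - 2*25*(-5 - 6)**2)) = 1/(-4841107 + (175947/641 - (-66)*5 - 2*(-11*5)**2)) = 1/(-4841107 + (175947/641 - 6*(-55) - 2*(-55)**2)) = 1/(-4841107 + (175947/641 + 330 - 2*3025)) = 1/(-4841107 + (175947/641 + 330 - 6050)) = 1/(-4841107 - 3490573/641) = 1/(-3106640160/641) = -641/3106640160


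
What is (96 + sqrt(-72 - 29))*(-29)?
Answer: -2784 - 29*I*sqrt(101) ≈ -2784.0 - 291.45*I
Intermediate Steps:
(96 + sqrt(-72 - 29))*(-29) = (96 + sqrt(-101))*(-29) = (96 + I*sqrt(101))*(-29) = -2784 - 29*I*sqrt(101)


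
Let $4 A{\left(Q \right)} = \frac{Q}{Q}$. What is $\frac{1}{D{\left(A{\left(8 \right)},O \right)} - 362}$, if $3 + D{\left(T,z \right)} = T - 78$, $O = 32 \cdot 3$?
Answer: $- \frac{4}{1771} \approx -0.0022586$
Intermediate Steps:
$A{\left(Q \right)} = \frac{1}{4}$ ($A{\left(Q \right)} = \frac{Q \frac{1}{Q}}{4} = \frac{1}{4} \cdot 1 = \frac{1}{4}$)
$O = 96$
$D{\left(T,z \right)} = -81 + T$ ($D{\left(T,z \right)} = -3 + \left(T - 78\right) = -3 + \left(-78 + T\right) = -81 + T$)
$\frac{1}{D{\left(A{\left(8 \right)},O \right)} - 362} = \frac{1}{\left(-81 + \frac{1}{4}\right) - 362} = \frac{1}{- \frac{323}{4} - 362} = \frac{1}{- \frac{1771}{4}} = - \frac{4}{1771}$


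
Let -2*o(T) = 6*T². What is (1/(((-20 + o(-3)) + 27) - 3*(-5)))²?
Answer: 1/25 ≈ 0.040000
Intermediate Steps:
o(T) = -3*T²
(1/(((-20 + o(-3)) + 27) - 3*(-5)))² = (1/(((-20 - 3*(-3)²) + 27) - 3*(-5)))² = (1/(((-20 - 3*9) + 27) + 15))² = (1/(((-20 - 27) + 27) + 15))² = (1/((-47 + 27) + 15))² = (1/(-20 + 15))² = (1/(-5))² = (-⅕)² = 1/25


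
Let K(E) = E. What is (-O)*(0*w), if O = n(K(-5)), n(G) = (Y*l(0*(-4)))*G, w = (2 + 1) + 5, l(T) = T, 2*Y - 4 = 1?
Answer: 0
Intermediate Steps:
Y = 5/2 (Y = 2 + (½)*1 = 2 + ½ = 5/2 ≈ 2.5000)
w = 8 (w = 3 + 5 = 8)
n(G) = 0 (n(G) = (5*(0*(-4))/2)*G = ((5/2)*0)*G = 0*G = 0)
O = 0
(-O)*(0*w) = (-1*0)*(0*8) = 0*0 = 0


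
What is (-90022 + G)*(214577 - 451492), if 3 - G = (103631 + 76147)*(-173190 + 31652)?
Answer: -6028380012238675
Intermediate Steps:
G = 25445418567 (G = 3 - (103631 + 76147)*(-173190 + 31652) = 3 - 179778*(-141538) = 3 - 1*(-25445418564) = 3 + 25445418564 = 25445418567)
(-90022 + G)*(214577 - 451492) = (-90022 + 25445418567)*(214577 - 451492) = 25445328545*(-236915) = -6028380012238675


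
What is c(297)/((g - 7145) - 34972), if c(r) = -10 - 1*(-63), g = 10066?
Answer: -53/32051 ≈ -0.0016536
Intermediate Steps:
c(r) = 53 (c(r) = -10 + 63 = 53)
c(297)/((g - 7145) - 34972) = 53/((10066 - 7145) - 34972) = 53/(2921 - 34972) = 53/(-32051) = 53*(-1/32051) = -53/32051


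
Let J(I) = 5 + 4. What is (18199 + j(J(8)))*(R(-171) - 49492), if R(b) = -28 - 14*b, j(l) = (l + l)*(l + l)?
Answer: -872914898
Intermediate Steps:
J(I) = 9
j(l) = 4*l² (j(l) = (2*l)*(2*l) = 4*l²)
R(b) = -28 - 14*b
(18199 + j(J(8)))*(R(-171) - 49492) = (18199 + 4*9²)*((-28 - 14*(-171)) - 49492) = (18199 + 4*81)*((-28 + 2394) - 49492) = (18199 + 324)*(2366 - 49492) = 18523*(-47126) = -872914898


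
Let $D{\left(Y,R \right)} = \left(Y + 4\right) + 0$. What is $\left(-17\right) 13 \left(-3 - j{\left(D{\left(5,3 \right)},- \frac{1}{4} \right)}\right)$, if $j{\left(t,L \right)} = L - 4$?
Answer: $- \frac{1105}{4} \approx -276.25$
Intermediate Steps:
$D{\left(Y,R \right)} = 4 + Y$ ($D{\left(Y,R \right)} = \left(4 + Y\right) + 0 = 4 + Y$)
$j{\left(t,L \right)} = -4 + L$
$\left(-17\right) 13 \left(-3 - j{\left(D{\left(5,3 \right)},- \frac{1}{4} \right)}\right) = \left(-17\right) 13 \left(-3 - \left(-4 - \frac{1}{4}\right)\right) = - 221 \left(-3 - \left(-4 - \frac{1}{4}\right)\right) = - 221 \left(-3 - - \frac{17}{4}\right) = - 221 \left(-3 + \frac{17}{4}\right) = \left(-221\right) \frac{5}{4} = - \frac{1105}{4}$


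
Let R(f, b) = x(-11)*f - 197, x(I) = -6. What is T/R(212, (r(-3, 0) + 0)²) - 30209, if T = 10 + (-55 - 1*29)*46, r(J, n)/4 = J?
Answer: -44373167/1469 ≈ -30206.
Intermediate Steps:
r(J, n) = 4*J
T = -3854 (T = 10 + (-55 - 29)*46 = 10 - 84*46 = 10 - 3864 = -3854)
R(f, b) = -197 - 6*f (R(f, b) = -6*f - 197 = -197 - 6*f)
T/R(212, (r(-3, 0) + 0)²) - 30209 = -3854/(-197 - 6*212) - 30209 = -3854/(-197 - 1272) - 30209 = -3854/(-1469) - 30209 = -3854*(-1/1469) - 30209 = 3854/1469 - 30209 = -44373167/1469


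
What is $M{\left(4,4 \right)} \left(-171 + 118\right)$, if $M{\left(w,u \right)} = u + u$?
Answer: $-424$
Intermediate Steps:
$M{\left(w,u \right)} = 2 u$
$M{\left(4,4 \right)} \left(-171 + 118\right) = 2 \cdot 4 \left(-171 + 118\right) = 8 \left(-53\right) = -424$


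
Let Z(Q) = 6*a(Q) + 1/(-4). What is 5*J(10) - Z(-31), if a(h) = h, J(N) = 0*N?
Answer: 745/4 ≈ 186.25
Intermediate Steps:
J(N) = 0
Z(Q) = -¼ + 6*Q (Z(Q) = 6*Q + 1/(-4) = 6*Q - ¼ = -¼ + 6*Q)
5*J(10) - Z(-31) = 5*0 - (-¼ + 6*(-31)) = 0 - (-¼ - 186) = 0 - 1*(-745/4) = 0 + 745/4 = 745/4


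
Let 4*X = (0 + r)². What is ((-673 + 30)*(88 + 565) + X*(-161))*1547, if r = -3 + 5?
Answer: -649801880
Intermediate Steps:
r = 2
X = 1 (X = (0 + 2)²/4 = (¼)*2² = (¼)*4 = 1)
((-673 + 30)*(88 + 565) + X*(-161))*1547 = ((-673 + 30)*(88 + 565) + 1*(-161))*1547 = (-643*653 - 161)*1547 = (-419879 - 161)*1547 = -420040*1547 = -649801880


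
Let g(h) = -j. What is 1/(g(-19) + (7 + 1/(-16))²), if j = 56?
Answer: -256/2015 ≈ -0.12705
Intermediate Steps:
g(h) = -56 (g(h) = -1*56 = -56)
1/(g(-19) + (7 + 1/(-16))²) = 1/(-56 + (7 + 1/(-16))²) = 1/(-56 + (7 - 1/16)²) = 1/(-56 + (111/16)²) = 1/(-56 + 12321/256) = 1/(-2015/256) = -256/2015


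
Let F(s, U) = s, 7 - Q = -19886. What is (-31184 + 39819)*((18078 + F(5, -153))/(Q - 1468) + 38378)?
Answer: 111019839081/335 ≈ 3.3140e+8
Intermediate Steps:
Q = 19893 (Q = 7 - 1*(-19886) = 7 + 19886 = 19893)
(-31184 + 39819)*((18078 + F(5, -153))/(Q - 1468) + 38378) = (-31184 + 39819)*((18078 + 5)/(19893 - 1468) + 38378) = 8635*(18083/18425 + 38378) = 8635*(707132733/18425) = 111019839081/335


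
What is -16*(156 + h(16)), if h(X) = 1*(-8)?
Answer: -2368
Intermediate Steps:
h(X) = -8
-16*(156 + h(16)) = -16*(156 - 8) = -16*148 = -2368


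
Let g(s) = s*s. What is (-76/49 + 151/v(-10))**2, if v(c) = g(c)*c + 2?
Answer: 6930063009/2391405604 ≈ 2.8979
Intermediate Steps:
g(s) = s**2
v(c) = 2 + c**3 (v(c) = c**2*c + 2 = c**3 + 2 = 2 + c**3)
(-76/49 + 151/v(-10))**2 = (-76/49 + 151/(2 + (-10)**3))**2 = (-76*1/49 + 151/(2 - 1000))**2 = (-76/49 + 151/(-998))**2 = (-76/49 + 151*(-1/998))**2 = (-76/49 - 151/998)**2 = (-83247/48902)**2 = 6930063009/2391405604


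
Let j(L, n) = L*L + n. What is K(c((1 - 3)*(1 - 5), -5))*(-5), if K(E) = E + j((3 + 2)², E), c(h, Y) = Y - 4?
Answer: -3035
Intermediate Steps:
j(L, n) = n + L² (j(L, n) = L² + n = n + L²)
c(h, Y) = -4 + Y
K(E) = 625 + 2*E (K(E) = E + (E + ((3 + 2)²)²) = E + (E + (5²)²) = E + (E + 25²) = E + (E + 625) = E + (625 + E) = 625 + 2*E)
K(c((1 - 3)*(1 - 5), -5))*(-5) = (625 + 2*(-4 - 5))*(-5) = (625 + 2*(-9))*(-5) = (625 - 18)*(-5) = 607*(-5) = -3035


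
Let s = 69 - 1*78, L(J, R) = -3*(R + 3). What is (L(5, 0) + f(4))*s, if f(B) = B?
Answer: 45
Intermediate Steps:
L(J, R) = -9 - 3*R (L(J, R) = -3*(3 + R) = -9 - 3*R)
s = -9 (s = 69 - 78 = -9)
(L(5, 0) + f(4))*s = ((-9 - 3*0) + 4)*(-9) = ((-9 + 0) + 4)*(-9) = (-9 + 4)*(-9) = -5*(-9) = 45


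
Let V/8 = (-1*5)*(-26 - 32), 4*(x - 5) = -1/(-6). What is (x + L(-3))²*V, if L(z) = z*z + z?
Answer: 10182625/36 ≈ 2.8285e+5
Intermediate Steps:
L(z) = z + z² (L(z) = z² + z = z + z²)
x = 121/24 (x = 5 + (-1/(-6))/4 = 5 + (-1*(-⅙))/4 = 5 + (¼)*(⅙) = 5 + 1/24 = 121/24 ≈ 5.0417)
V = 2320 (V = 8*((-1*5)*(-26 - 32)) = 8*(-5*(-58)) = 8*290 = 2320)
(x + L(-3))²*V = (121/24 - 3*(1 - 3))²*2320 = (121/24 - 3*(-2))²*2320 = (121/24 + 6)²*2320 = (265/24)²*2320 = (70225/576)*2320 = 10182625/36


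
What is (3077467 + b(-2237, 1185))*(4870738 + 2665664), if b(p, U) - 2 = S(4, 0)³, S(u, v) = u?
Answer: 23193525856266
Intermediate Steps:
b(p, U) = 66 (b(p, U) = 2 + 4³ = 2 + 64 = 66)
(3077467 + b(-2237, 1185))*(4870738 + 2665664) = (3077467 + 66)*(4870738 + 2665664) = 3077533*7536402 = 23193525856266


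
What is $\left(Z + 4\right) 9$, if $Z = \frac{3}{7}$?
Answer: $\frac{279}{7} \approx 39.857$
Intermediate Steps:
$Z = \frac{3}{7}$ ($Z = 3 \cdot \frac{1}{7} = \frac{3}{7} \approx 0.42857$)
$\left(Z + 4\right) 9 = \left(\frac{3}{7} + 4\right) 9 = \frac{31}{7} \cdot 9 = \frac{279}{7}$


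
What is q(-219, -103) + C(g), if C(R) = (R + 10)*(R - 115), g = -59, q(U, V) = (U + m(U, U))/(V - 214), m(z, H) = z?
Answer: 2703180/317 ≈ 8527.4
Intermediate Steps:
q(U, V) = 2*U/(-214 + V) (q(U, V) = (U + U)/(V - 214) = (2*U)/(-214 + V) = 2*U/(-214 + V))
C(R) = (-115 + R)*(10 + R) (C(R) = (10 + R)*(-115 + R) = (-115 + R)*(10 + R))
q(-219, -103) + C(g) = 2*(-219)/(-214 - 103) + (-1150 + (-59)² - 105*(-59)) = 2*(-219)/(-317) + (-1150 + 3481 + 6195) = 2*(-219)*(-1/317) + 8526 = 438/317 + 8526 = 2703180/317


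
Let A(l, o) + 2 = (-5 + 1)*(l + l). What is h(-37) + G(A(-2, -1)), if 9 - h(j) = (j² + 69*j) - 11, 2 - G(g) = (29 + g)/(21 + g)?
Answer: 42167/35 ≈ 1204.8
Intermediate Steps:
A(l, o) = -2 - 8*l (A(l, o) = -2 + (-5 + 1)*(l + l) = -2 - 8*l)
G(g) = 2 - (29 + g)/(21 + g)
h(j) = 20 - j² - 69*j (h(j) = 9 - ((j² + 69*j) - 11) = 9 - (-11 + j² + 69*j) = 9 + (11 - j² - 69*j) = 20 - j² - 69*j)
h(-37) + G(A(-2, -1)) = (20 - 1*(-37)² - 69*(-37)) + (13 + (-2 - 8*(-2)))/(21 + (-2 - 8*(-2))) = (20 - 1*1369 + 2553) + (13 + (-2 + 16))/(21 + (-2 + 16)) = (20 - 1369 + 2553) + (13 + 14)/(21 + 14) = 1204 + 27/35 = 42167/35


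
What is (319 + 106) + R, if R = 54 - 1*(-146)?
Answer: 625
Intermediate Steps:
R = 200 (R = 54 + 146 = 200)
(319 + 106) + R = (319 + 106) + 200 = 425 + 200 = 625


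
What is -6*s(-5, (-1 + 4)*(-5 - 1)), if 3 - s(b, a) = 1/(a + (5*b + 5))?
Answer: -345/19 ≈ -18.158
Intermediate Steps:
s(b, a) = 3 - 1/(5 + a + 5*b) (s(b, a) = 3 - 1/(a + (5*b + 5)) = 3 - 1/(a + (5 + 5*b)) = 3 - 1/(5 + a + 5*b))
-6*s(-5, (-1 + 4)*(-5 - 1)) = -6*(14 + 3*((-1 + 4)*(-5 - 1)) + 15*(-5))/(5 + (-1 + 4)*(-5 - 1) + 5*(-5)) = -6*(14 + 3*(3*(-6)) - 75)/(5 + 3*(-6) - 25) = -6*(14 + 3*(-18) - 75)/(5 - 18 - 25) = -6*(14 - 54 - 75)/(-38) = -(-3)*(-115)/19 = -6*115/38 = -345/19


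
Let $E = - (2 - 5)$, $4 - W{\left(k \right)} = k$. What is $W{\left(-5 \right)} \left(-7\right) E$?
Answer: $-189$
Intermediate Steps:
$W{\left(k \right)} = 4 - k$
$E = 3$ ($E = \left(-1\right) \left(-3\right) = 3$)
$W{\left(-5 \right)} \left(-7\right) E = \left(4 - -5\right) \left(-7\right) 3 = \left(4 + 5\right) \left(-7\right) 3 = 9 \left(-7\right) 3 = \left(-63\right) 3 = -189$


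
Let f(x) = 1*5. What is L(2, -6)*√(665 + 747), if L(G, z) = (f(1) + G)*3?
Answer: 42*√353 ≈ 789.11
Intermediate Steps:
f(x) = 5
L(G, z) = 15 + 3*G (L(G, z) = (5 + G)*3 = 15 + 3*G)
L(2, -6)*√(665 + 747) = (15 + 3*2)*√(665 + 747) = (15 + 6)*√1412 = 21*(2*√353) = 42*√353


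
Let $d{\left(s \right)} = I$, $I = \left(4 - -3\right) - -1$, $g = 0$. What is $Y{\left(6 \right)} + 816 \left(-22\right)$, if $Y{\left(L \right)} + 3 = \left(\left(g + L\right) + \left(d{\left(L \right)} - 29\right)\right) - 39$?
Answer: $-18009$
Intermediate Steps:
$I = 8$ ($I = \left(4 + 3\right) + 1 = 7 + 1 = 8$)
$d{\left(s \right)} = 8$
$Y{\left(L \right)} = -63 + L$ ($Y{\left(L \right)} = -3 + \left(\left(\left(0 + L\right) + \left(8 - 29\right)\right) - 39\right) = -3 + \left(\left(L - 21\right) - 39\right) = -3 + \left(\left(-21 + L\right) - 39\right) = -3 + \left(-60 + L\right) = -63 + L$)
$Y{\left(6 \right)} + 816 \left(-22\right) = \left(-63 + 6\right) + 816 \left(-22\right) = -57 - 17952 = -18009$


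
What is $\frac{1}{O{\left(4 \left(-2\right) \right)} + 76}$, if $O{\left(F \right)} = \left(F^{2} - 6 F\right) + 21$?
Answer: $\frac{1}{209} \approx 0.0047847$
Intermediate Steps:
$O{\left(F \right)} = 21 + F^{2} - 6 F$
$\frac{1}{O{\left(4 \left(-2\right) \right)} + 76} = \frac{1}{\left(21 + \left(4 \left(-2\right)\right)^{2} - 6 \cdot 4 \left(-2\right)\right) + 76} = \frac{1}{\left(21 + \left(-8\right)^{2} - -48\right) + 76} = \frac{1}{\left(21 + 64 + 48\right) + 76} = \frac{1}{133 + 76} = \frac{1}{209}$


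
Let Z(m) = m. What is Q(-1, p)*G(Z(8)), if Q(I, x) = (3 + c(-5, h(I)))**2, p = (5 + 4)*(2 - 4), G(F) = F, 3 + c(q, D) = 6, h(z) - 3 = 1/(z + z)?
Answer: 288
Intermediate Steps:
h(z) = 3 + 1/(2*z) (h(z) = 3 + 1/(z + z) = 3 + 1/(2*z))
c(q, D) = 3 (c(q, D) = -3 + 6 = 3)
p = -18 (p = 9*(-2) = -18)
Q(I, x) = 36 (Q(I, x) = (3 + 3)**2 = 6**2 = 36)
Q(-1, p)*G(Z(8)) = 36*8 = 288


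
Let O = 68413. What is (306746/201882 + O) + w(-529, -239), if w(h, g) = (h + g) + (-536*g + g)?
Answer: 19735128283/100941 ≈ 1.9551e+5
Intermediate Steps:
w(h, g) = h - 534*g (w(h, g) = (g + h) - 535*g = h - 534*g)
(306746/201882 + O) + w(-529, -239) = (306746/201882 + 68413) + (-529 - 534*(-239)) = (306746*(1/201882) + 68413) + (-529 + 127626) = (153373/100941 + 68413) + 127097 = 6905830006/100941 + 127097 = 19735128283/100941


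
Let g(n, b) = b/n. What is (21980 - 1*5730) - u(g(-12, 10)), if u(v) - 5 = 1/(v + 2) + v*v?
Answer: 4093349/252 ≈ 16243.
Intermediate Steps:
u(v) = 5 + v² + 1/(2 + v) (u(v) = 5 + (1/(v + 2) + v*v) = 5 + (1/(2 + v) + v²) = 5 + (v² + 1/(2 + v)) = 5 + v² + 1/(2 + v))
(21980 - 1*5730) - u(g(-12, 10)) = (21980 - 1*5730) - (11 + (10/(-12))³ + 2*(10/(-12))² + 5*(10/(-12)))/(2 + 10/(-12)) = (21980 - 5730) - (11 + (10*(-1/12))³ + 2*(10*(-1/12))² + 5*(10*(-1/12)))/(2 + 10*(-1/12)) = 16250 - (11 + (-⅚)³ + 2*(-⅚)² + 5*(-⅚))/(2 - ⅚) = 16250 - (11 - 125/216 + 2*(25/36) - 25/6)/7/6 = 16250 - 6*(11 - 125/216 + 25/18 - 25/6)/7 = 16250 - 6*1651/(7*216) = 16250 - 1*1651/252 = 16250 - 1651/252 = 4093349/252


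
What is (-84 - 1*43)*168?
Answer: -21336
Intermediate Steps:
(-84 - 1*43)*168 = (-84 - 43)*168 = -127*168 = -21336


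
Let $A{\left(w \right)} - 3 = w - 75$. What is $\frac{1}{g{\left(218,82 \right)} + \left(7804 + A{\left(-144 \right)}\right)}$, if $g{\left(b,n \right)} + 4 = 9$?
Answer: $\frac{1}{7593} \approx 0.0001317$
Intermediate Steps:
$A{\left(w \right)} = -72 + w$ ($A{\left(w \right)} = 3 + \left(w - 75\right) = 3 + \left(-75 + w\right) = -72 + w$)
$g{\left(b,n \right)} = 5$ ($g{\left(b,n \right)} = -4 + 9 = 5$)
$\frac{1}{g{\left(218,82 \right)} + \left(7804 + A{\left(-144 \right)}\right)} = \frac{1}{5 + \left(7804 - 216\right)} = \frac{1}{5 + 7588} = \frac{1}{7593}$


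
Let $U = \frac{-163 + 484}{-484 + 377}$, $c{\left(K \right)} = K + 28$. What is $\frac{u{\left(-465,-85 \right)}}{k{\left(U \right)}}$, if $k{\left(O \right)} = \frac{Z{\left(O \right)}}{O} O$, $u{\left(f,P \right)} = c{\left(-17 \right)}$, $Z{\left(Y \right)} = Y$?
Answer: $- \frac{11}{3} \approx -3.6667$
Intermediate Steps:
$c{\left(K \right)} = 28 + K$
$u{\left(f,P \right)} = 11$ ($u{\left(f,P \right)} = 28 - 17 = 11$)
$U = -3$ ($U = \frac{321}{-107} = 321 \left(- \frac{1}{107}\right) = -3$)
$k{\left(O \right)} = O$ ($k{\left(O \right)} = \frac{O}{O} O = 1 O = O$)
$\frac{u{\left(-465,-85 \right)}}{k{\left(U \right)}} = \frac{11}{-3} = 11 \left(- \frac{1}{3}\right) = - \frac{11}{3}$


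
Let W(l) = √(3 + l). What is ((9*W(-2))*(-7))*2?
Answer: -126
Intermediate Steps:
((9*W(-2))*(-7))*2 = ((9*√(3 - 2))*(-7))*2 = ((9*√1)*(-7))*2 = ((9*1)*(-7))*2 = (9*(-7))*2 = -63*2 = -126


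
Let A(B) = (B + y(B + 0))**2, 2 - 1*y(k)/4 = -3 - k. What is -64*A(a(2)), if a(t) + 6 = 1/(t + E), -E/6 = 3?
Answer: -27225/4 ≈ -6806.3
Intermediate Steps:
E = -18 (E = -6*3 = -18)
a(t) = -6 + 1/(-18 + t) (a(t) = -6 + 1/(t - 18) = -6 + 1/(-18 + t))
y(k) = 20 + 4*k (y(k) = 8 - 4*(-3 - k) = 8 + (12 + 4*k) = 20 + 4*k)
A(B) = (20 + 5*B)**2 (A(B) = (B + (20 + 4*(B + 0)))**2 = (B + (20 + 4*B))**2 = (20 + 5*B)**2)
-64*A(a(2)) = -1600*(4 + (109 - 6*2)/(-18 + 2))**2 = -1600*(4 + (109 - 12)/(-16))**2 = -1600*(4 - 1/16*97)**2 = -1600*(4 - 97/16)**2 = -1600*(-33/16)**2 = -1600*1089/256 = -64*27225/256 = -27225/4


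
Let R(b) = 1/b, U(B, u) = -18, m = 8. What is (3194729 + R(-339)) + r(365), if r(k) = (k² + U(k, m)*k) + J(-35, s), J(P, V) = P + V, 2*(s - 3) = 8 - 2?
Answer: 1125939344/339 ≈ 3.3214e+6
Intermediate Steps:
s = 6 (s = 3 + (8 - 2)/2 = 3 + (½)*6 = 3 + 3 = 6)
r(k) = -29 + k² - 18*k (r(k) = (k² - 18*k) + (-35 + 6) = (k² - 18*k) - 29 = -29 + k² - 18*k)
(3194729 + R(-339)) + r(365) = (3194729 + 1/(-339)) + (-29 + 365² - 18*365) = (3194729 - 1/339) + (-29 + 133225 - 6570) = 1083013130/339 + 126626 = 1125939344/339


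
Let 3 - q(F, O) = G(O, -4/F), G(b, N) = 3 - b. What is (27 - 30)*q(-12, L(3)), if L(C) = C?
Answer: -9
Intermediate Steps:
q(F, O) = O (q(F, O) = 3 - (3 - O) = 3 + (-3 + O) = O)
(27 - 30)*q(-12, L(3)) = (27 - 30)*3 = -3*3 = -9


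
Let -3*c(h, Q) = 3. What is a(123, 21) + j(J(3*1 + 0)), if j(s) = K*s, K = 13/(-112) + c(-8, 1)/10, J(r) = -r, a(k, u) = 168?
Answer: 94443/560 ≈ 168.65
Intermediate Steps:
c(h, Q) = -1 (c(h, Q) = -⅓*3 = -1)
K = -121/560 (K = 13/(-112) - 1/10 = 13*(-1/112) - 1*⅒ = -13/112 - ⅒ = -121/560 ≈ -0.21607)
j(s) = -121*s/560
a(123, 21) + j(J(3*1 + 0)) = 168 - (-121)*(3*1 + 0)/560 = 168 - (-121)*(3 + 0)/560 = 168 - (-121)*3/560 = 168 - 121/560*(-3) = 168 + 363/560 = 94443/560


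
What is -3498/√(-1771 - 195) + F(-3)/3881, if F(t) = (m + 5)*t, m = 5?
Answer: -30/3881 + 1749*I*√1966/983 ≈ -0.00773 + 78.891*I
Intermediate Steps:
F(t) = 10*t (F(t) = (5 + 5)*t = 10*t)
-3498/√(-1771 - 195) + F(-3)/3881 = -3498/√(-1771 - 195) + (10*(-3))/3881 = -3498*(-I*√1966/1966) - 30*1/3881 = -3498*(-I*√1966/1966) - 30/3881 = -(-1749)*I*√1966/983 - 30/3881 = 1749*I*√1966/983 - 30/3881 = -30/3881 + 1749*I*√1966/983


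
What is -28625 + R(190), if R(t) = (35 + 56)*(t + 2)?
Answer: -11153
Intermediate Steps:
R(t) = 182 + 91*t (R(t) = 91*(2 + t) = 182 + 91*t)
-28625 + R(190) = -28625 + (182 + 91*190) = -28625 + (182 + 17290) = -28625 + 17472 = -11153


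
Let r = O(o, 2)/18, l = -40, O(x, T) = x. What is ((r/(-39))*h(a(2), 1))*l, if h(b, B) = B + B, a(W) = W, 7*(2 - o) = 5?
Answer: 40/273 ≈ 0.14652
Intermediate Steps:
o = 9/7 (o = 2 - 1/7*5 = 2 - 5/7 = 9/7 ≈ 1.2857)
h(b, B) = 2*B
r = 1/14 (r = (9/7)/18 = (9/7)*(1/18) = 1/14 ≈ 0.071429)
((r/(-39))*h(a(2), 1))*l = (((1/14)/(-39))*(2*1))*(-40) = (((1/14)*(-1/39))*2)*(-40) = -1/546*2*(-40) = -1/273*(-40) = 40/273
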